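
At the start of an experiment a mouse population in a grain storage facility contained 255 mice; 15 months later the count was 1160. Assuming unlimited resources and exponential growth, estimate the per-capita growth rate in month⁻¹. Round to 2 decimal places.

From N(t) = N₀·e^(rt): e^(r·15) = 1160/255 = 4.549.
r·15 = ln(4.549) = 1.5149, so r = 1.5149/15 = 0.10099.

0.10 per month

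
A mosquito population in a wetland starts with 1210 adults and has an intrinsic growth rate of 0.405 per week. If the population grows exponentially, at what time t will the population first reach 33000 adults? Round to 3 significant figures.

Set N₀·e^(rt) = 33000: e^(0.405·t) = 33000/1210 = 27.273.
0.405·t = ln(27.273) = 3.3059, so t = 3.3059/0.405 = 8.1627.

8.16 weeks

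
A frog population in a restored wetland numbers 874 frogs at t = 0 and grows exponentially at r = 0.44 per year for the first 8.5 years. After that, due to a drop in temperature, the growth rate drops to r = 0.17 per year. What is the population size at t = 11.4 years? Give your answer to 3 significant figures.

60200 frogs

Phase 1: N(8.5) = 874·e^(0.44×8.5) = 874·e^3.74 = 36793.6.
Phase 2 runs for 11.4 − 8.5 = 2.9 years at r = 0.17.
N(11.4) = 36793.6·e^(0.17×2.9) = 36793.6·e^0.493 = 60239.3.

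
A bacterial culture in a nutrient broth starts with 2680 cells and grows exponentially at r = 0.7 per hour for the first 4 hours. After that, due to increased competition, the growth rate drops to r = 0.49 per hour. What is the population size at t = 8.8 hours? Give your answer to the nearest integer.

Phase 1: N(4) = 2680·e^(0.7×4) = 2680·e^2.8 = 44071.7.
Phase 2 runs for 8.8 − 4 = 4.8 hours at r = 0.49.
N(8.8) = 44071.7·e^(0.49×4.8) = 44071.7·e^2.352 = 463042.

463042 cells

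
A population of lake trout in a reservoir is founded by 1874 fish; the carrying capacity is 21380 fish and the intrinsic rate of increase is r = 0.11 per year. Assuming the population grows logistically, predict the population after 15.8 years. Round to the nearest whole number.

7553 fish

A = (K − N₀)/N₀ = (21380 − 1874)/1874 = 10.409.
N(t) = K/(1 + A·e^(−rt)) = 21380/(1 + 10.409×e^(−0.11×15.8)).
e^(−1.738) = 0.17587; denominator = 1 + 10.409×0.17587 = 2.8306.
N = 21380/2.8306 = 7553.15.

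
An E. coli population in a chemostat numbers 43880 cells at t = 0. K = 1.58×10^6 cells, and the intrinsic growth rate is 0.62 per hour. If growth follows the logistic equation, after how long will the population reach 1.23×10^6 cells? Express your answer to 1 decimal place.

A = (K − N₀)/N₀ = (1.58×10^6 − 43880)/43880 = 35.007.
Solve 1.58×10^6/(1 + 35.007·e^(−0.62t)) = 1.23×10^6: 1 + 35.007·e^(−0.62t) = 1.2846, so e^(−0.62t) = 0.00812839.
−0.62·t = ln(0.00812839) = -4.8124, so t = 4.8124/0.62 = 7.7619.

7.8 hours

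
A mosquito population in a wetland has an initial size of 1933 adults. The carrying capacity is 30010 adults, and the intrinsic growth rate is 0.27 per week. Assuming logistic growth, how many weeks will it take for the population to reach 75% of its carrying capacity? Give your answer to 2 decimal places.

A = (K − N₀)/N₀ = (30010 − 1933)/1933 = 14.525.
Solve 30010/(1 + 14.525·e^(−0.27t)) = 22507.5: 1 + 14.525·e^(−0.27t) = 1.3333, so e^(−0.27t) = 0.0229488.
−0.27·t = ln(0.0229488) = -3.7745, so t = 3.7745/0.27 = 13.98.

13.98 weeks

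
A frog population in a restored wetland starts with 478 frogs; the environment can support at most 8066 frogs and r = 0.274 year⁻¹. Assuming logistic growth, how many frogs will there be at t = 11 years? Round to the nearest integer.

A = (K − N₀)/N₀ = (8066 − 478)/478 = 15.874.
N(t) = K/(1 + A·e^(−rt)) = 8066/(1 + 15.874×e^(−0.274×11)).
e^(−3.014) = 0.049095; denominator = 1 + 15.874×0.049095 = 1.7794.
N = 8066/1.7794 = 4533.1.

4533 frogs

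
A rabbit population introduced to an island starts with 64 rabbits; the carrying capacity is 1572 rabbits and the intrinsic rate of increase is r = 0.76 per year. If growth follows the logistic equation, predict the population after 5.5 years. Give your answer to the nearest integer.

A = (K − N₀)/N₀ = (1572 − 64)/64 = 23.562.
N(t) = K/(1 + A·e^(−rt)) = 1572/(1 + 23.562×e^(−0.76×5.5)).
e^(−4.18) = 0.015299; denominator = 1 + 23.562×0.015299 = 1.3605.
N = 1572/1.3605 = 1155.48.

1155 rabbits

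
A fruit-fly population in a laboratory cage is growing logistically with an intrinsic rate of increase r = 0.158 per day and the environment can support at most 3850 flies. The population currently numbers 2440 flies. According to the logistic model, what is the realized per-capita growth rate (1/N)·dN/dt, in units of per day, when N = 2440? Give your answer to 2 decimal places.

(1/N)·dN/dt = r(1 − N/K) = 0.158 × (1 − 2440/3850).
= 0.158 × 0.36623 = 0.057865.

0.06 per day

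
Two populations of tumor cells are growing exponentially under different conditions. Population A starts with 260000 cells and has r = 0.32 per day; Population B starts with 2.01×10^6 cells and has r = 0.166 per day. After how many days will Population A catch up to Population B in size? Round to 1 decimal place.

Set 260000·e^(0.32t) = 2.01×10^6·e^(0.166t).
e^((0.32 − 0.166)t) = 2.01×10^6/260000 → e^(0.154·t) = 7.7308.
0.154·t = ln(7.7308) = 2.0452, so t = 2.0452/0.154 = 13.281.

13.3 days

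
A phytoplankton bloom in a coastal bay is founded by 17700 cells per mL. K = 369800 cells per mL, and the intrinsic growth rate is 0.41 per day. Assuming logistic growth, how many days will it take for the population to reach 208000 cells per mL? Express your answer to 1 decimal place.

A = (K − N₀)/N₀ = (369800 − 17700)/17700 = 19.893.
Solve 369800/(1 + 19.893·e^(−0.41t)) = 208000: 1 + 19.893·e^(−0.41t) = 1.7779, so e^(−0.41t) = 0.0391041.
−0.41·t = ln(0.0391041) = -3.2415, so t = 3.2415/0.41 = 7.9062.

7.9 days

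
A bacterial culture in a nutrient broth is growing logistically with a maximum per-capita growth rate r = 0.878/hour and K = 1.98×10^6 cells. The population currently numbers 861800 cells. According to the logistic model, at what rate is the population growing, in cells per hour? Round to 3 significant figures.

dN/dt = rN(1 − N/K) = 0.878 × 861800 × (1 − 861800/1.98×10^6).
1 − 861800/1.98×10^6 = 0.56475; dN/dt = 0.878 × 861800 × 0.56475 = 4.27322×10^5.

427000 cells per hour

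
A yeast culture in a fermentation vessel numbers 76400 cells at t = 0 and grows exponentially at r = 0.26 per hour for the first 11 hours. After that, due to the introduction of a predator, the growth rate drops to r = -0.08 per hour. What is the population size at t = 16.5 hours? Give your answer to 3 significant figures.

Phase 1: N(11) = 76400·e^(0.26×11) = 76400·e^2.86 = 1.334061×10^6.
Phase 2 runs for 16.5 − 11 = 5.5 hours at r = -0.08.
N(16.5) = 1.334061×10^6·e^(-0.08×5.5) = 1.334061×10^6·e^-0.44 = 859184.

859000 cells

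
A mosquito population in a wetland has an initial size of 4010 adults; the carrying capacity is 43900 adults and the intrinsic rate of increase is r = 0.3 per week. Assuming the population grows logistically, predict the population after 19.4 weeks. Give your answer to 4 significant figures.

42640 adults

A = (K − N₀)/N₀ = (43900 − 4010)/4010 = 9.9476.
N(t) = K/(1 + A·e^(−rt)) = 43900/(1 + 9.9476×e^(−0.3×19.4)).
e^(−5.82) = 0.0029676; denominator = 1 + 9.9476×0.0029676 = 1.0295.
N = 43900/1.0295 = 42641.2.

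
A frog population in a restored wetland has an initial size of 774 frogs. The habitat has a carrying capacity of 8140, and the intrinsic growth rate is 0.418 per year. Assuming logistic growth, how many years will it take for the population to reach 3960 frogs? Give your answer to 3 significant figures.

A = (K − N₀)/N₀ = (8140 − 774)/774 = 9.5168.
Solve 8140/(1 + 9.5168·e^(−0.418t)) = 3960: 1 + 9.5168·e^(−0.418t) = 2.0556, so e^(−0.418t) = 0.110915.
−0.418·t = ln(0.110915) = -2.199, so t = 2.199/0.418 = 5.2607.

5.26 years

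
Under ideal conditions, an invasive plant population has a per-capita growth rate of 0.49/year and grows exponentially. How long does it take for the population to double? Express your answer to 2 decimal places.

1.41 years

Doubling time t_d = ln(2)/r = 0.6931/0.49 = 1.4146.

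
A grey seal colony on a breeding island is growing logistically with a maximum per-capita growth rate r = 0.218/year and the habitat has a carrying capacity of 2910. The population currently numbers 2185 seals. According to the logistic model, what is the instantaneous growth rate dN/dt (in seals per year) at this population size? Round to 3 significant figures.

dN/dt = rN(1 − N/K) = 0.218 × 2185 × (1 − 2185/2910).
1 − 2185/2910 = 0.24914; dN/dt = 0.218 × 2185 × 0.24914 = 118.67.

119 seals per year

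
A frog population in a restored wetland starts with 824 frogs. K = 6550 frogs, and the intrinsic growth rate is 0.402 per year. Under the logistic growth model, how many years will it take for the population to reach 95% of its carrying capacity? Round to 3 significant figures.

A = (K − N₀)/N₀ = (6550 − 824)/824 = 6.949.
Solve 6550/(1 + 6.949·e^(−0.402t)) = 6222.5: 1 + 6.949·e^(−0.402t) = 1.0526, so e^(−0.402t) = 0.00757395.
−0.402·t = ln(0.00757395) = -4.883, so t = 4.883/0.402 = 12.147.

12.1 years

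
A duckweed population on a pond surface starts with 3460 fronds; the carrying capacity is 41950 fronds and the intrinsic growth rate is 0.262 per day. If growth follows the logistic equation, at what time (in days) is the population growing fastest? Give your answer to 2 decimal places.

9.20 days

Logistic growth is fastest at N = K/2 = 20975.
A = (K − N₀)/N₀ = 11.124. Set K/(1 + A·e^(−rt)) = K/2 → A·e^(−rt) = 1.
e^(−0.262t) = 1/11.124 = 0.0898935, so t = ln(11.124)/0.262 = 2.4091/0.262 = 9.1952.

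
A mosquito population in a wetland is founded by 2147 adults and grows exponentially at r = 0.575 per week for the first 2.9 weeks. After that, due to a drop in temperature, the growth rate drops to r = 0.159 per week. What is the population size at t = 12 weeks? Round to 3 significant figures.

Phase 1: N(2.9) = 2147·e^(0.575×2.9) = 2147·e^1.667 = 11376.7.
Phase 2 runs for 12 − 2.9 = 9.1 weeks at r = 0.159.
N(12) = 11376.7·e^(0.159×9.1) = 11376.7·e^1.447 = 48350.3.

48400 adults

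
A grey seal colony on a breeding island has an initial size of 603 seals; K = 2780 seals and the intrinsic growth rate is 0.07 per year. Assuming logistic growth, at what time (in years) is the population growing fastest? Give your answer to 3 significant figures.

18.3 years

Logistic growth is fastest at N = K/2 = 1390.
A = (K − N₀)/N₀ = 3.6103. Set K/(1 + A·e^(−rt)) = K/2 → A·e^(−rt) = 1.
e^(−0.07t) = 1/3.6103 = 0.276987, so t = ln(3.6103)/0.07 = 1.2838/0.07 = 18.34.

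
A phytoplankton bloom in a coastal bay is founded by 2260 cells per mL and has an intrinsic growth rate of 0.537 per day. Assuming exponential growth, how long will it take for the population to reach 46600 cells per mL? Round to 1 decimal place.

Set N₀·e^(rt) = 46600: e^(0.537·t) = 46600/2260 = 20.619.
0.537·t = ln(20.619) = 3.0262, so t = 3.0262/0.537 = 5.6354.

5.6 days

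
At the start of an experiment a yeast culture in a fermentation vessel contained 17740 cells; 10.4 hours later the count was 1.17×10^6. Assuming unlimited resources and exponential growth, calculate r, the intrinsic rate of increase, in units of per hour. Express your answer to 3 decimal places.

0.403 per hour

From N(t) = N₀·e^(rt): e^(r·10.4) = 1.17×10^6/17740 = 65.953.
r·10.4 = ln(65.953) = 4.1889, so r = 4.1889/10.4 = 0.40278.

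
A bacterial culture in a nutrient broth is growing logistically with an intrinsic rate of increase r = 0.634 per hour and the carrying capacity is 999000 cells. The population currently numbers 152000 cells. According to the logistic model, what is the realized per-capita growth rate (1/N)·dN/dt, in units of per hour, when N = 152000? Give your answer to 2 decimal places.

(1/N)·dN/dt = r(1 − N/K) = 0.634 × (1 − 152000/999000).
= 0.634 × 0.84785 = 0.53754.

0.54 per hour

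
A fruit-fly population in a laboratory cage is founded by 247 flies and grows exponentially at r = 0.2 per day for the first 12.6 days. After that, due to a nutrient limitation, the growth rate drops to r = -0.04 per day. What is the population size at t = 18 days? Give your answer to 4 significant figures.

Phase 1: N(12.6) = 247·e^(0.2×12.6) = 247·e^2.52 = 3069.86.
Phase 2 runs for 18 − 12.6 = 5.4 days at r = -0.04.
N(18) = 3069.86·e^(-0.04×5.4) = 3069.86·e^-0.216 = 2473.5.

2473 flies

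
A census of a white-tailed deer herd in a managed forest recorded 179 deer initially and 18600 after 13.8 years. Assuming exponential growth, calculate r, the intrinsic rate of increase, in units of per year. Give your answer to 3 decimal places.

0.336 per year

From N(t) = N₀·e^(rt): e^(r·13.8) = 18600/179 = 103.91.
r·13.8 = ln(103.91) = 4.6435, so r = 4.6435/13.8 = 0.33649.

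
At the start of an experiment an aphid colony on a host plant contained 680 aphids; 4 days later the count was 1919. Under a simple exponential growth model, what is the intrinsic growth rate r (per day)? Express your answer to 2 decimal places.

From N(t) = N₀·e^(rt): e^(r·4) = 1919/680 = 2.8221.
r·4 = ln(2.8221) = 1.0375, so r = 1.0375/4 = 0.25937.

0.26 per day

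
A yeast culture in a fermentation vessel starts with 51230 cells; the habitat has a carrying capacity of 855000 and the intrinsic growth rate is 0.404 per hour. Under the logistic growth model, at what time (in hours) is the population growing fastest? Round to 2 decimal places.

6.81 hours

Logistic growth is fastest at N = K/2 = 427500.
A = (K − N₀)/N₀ = 15.689. Set K/(1 + A·e^(−rt)) = K/2 → A·e^(−rt) = 1.
e^(−0.404t) = 1/15.689 = 0.0637371, so t = ln(15.689)/0.404 = 2.753/0.404 = 6.8143.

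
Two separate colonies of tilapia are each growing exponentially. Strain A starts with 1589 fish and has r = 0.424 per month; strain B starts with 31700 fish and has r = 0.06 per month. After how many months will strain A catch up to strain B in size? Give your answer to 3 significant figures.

8.22 months

Set 1589·e^(0.424t) = 31700·e^(0.06t).
e^((0.424 − 0.06)t) = 31700/1589 → e^(0.364·t) = 19.95.
0.364·t = ln(19.95) = 2.9932, so t = 2.9932/0.364 = 8.2231.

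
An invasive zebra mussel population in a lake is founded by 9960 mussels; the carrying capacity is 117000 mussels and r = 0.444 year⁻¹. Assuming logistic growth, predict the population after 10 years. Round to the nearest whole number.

A = (K − N₀)/N₀ = (117000 − 9960)/9960 = 10.747.
N(t) = K/(1 + A·e^(−rt)) = 117000/(1 + 10.747×e^(−0.444×10)).
e^(−4.44) = 0.011796; denominator = 1 + 10.747×0.011796 = 1.1268.
N = 117000/1.1268 = 103837.

103837 mussels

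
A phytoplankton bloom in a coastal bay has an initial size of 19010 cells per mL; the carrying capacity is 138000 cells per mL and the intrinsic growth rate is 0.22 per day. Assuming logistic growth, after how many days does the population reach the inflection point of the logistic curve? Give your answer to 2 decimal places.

8.34 days

Logistic growth is fastest at N = K/2 = 69000.
A = (K − N₀)/N₀ = 6.2593. Set K/(1 + A·e^(−rt)) = K/2 → A·e^(−rt) = 1.
e^(−0.22t) = 1/6.2593 = 0.159761, so t = ln(6.2593)/0.22 = 1.8341/0.22 = 8.3367.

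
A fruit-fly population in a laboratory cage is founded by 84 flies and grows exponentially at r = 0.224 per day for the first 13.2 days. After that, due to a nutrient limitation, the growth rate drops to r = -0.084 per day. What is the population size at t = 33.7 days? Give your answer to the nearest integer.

Phase 1: N(13.2) = 84·e^(0.224×13.2) = 84·e^2.957 = 1615.85.
Phase 2 runs for 33.7 − 13.2 = 20.5 days at r = -0.084.
N(33.7) = 1615.85·e^(-0.084×20.5) = 1615.85·e^-1.722 = 288.766.

289 flies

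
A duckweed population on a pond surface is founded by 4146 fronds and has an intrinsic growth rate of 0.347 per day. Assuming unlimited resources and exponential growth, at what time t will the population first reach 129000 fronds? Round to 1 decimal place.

Set N₀·e^(rt) = 129000: e^(0.347·t) = 129000/4146 = 31.114.
0.347·t = ln(31.114) = 3.4377, so t = 3.4377/0.347 = 9.9068.

9.9 days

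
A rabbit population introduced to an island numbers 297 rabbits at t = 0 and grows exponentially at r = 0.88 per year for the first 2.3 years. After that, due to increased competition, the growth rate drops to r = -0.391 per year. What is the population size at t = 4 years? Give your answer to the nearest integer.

Phase 1: N(2.3) = 297·e^(0.88×2.3) = 297·e^2.024 = 2247.86.
Phase 2 runs for 4 − 2.3 = 1.7 years at r = -0.391.
N(4) = 2247.86·e^(-0.391×1.7) = 2247.86·e^-0.6647 = 1156.36.

1156 rabbits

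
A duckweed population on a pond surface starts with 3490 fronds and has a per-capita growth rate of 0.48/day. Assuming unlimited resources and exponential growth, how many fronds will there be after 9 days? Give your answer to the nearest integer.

N(t) = N₀·e^(rt) = 3490 × e^(0.48×9) = 3490 × e^4.32.
e^4.32 ≈ 75.189, so N ≈ 3490 × 75.189 = 262408.

262408 fronds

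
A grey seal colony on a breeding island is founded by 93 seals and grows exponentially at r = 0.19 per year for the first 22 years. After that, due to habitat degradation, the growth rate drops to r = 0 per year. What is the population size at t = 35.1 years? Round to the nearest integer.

Phase 1: N(22) = 93·e^(0.19×22) = 93·e^4.18 = 6079.02.
Phase 2 runs for 35.1 − 22 = 13.1 years at r = 0.
N(35.1) = 6079.02·e^(0×13.1) = 6079.02·e^0 = 6079.02.

6079 seals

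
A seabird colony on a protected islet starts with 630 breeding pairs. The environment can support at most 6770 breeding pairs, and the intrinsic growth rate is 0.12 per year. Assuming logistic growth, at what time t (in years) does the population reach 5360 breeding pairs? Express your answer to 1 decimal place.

A = (K − N₀)/N₀ = (6770 − 630)/630 = 9.746.
Solve 6770/(1 + 9.746·e^(−0.12t)) = 5360: 1 + 9.746·e^(−0.12t) = 1.2631, so e^(−0.12t) = 0.0269915.
−0.12·t = ln(0.0269915) = -3.6122, so t = 3.6122/0.12 = 30.102.

30.1 years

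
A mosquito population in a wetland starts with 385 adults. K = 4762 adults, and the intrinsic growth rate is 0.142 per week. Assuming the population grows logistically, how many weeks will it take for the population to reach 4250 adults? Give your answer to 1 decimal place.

32.0 weeks

A = (K − N₀)/N₀ = (4762 − 385)/385 = 11.369.
Solve 4762/(1 + 11.369·e^(−0.142t)) = 4250: 1 + 11.369·e^(−0.142t) = 1.1205, so e^(−0.142t) = 0.0105966.
−0.142·t = ln(0.0105966) = -4.5472, so t = 4.5472/0.142 = 32.023.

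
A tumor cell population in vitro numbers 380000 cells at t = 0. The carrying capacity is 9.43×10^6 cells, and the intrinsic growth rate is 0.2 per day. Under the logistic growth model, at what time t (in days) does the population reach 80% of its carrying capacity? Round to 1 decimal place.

A = (K − N₀)/N₀ = (9.43×10^6 − 380000)/380000 = 23.816.
Solve 9.43×10^6/(1 + 23.816·e^(−0.2t)) = 7.544×10^6: 1 + 23.816·e^(−0.2t) = 1.25, so e^(−0.2t) = 0.0104972.
−0.2·t = ln(0.0104972) = -4.5566, so t = 4.5566/0.2 = 22.783.

22.8 days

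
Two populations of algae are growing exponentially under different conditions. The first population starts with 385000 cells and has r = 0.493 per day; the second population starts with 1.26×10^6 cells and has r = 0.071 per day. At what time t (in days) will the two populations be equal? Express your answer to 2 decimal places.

2.81 days

Set 385000·e^(0.493t) = 1.26×10^6·e^(0.071t).
e^((0.493 − 0.071)t) = 1.26×10^6/385000 → e^(0.422·t) = 3.2727.
0.422·t = ln(3.2727) = 1.1856, so t = 1.1856/0.422 = 2.8095.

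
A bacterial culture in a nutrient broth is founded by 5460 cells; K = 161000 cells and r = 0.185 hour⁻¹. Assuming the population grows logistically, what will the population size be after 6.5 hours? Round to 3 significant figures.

16800 cells

A = (K − N₀)/N₀ = (161000 − 5460)/5460 = 28.487.
N(t) = K/(1 + A·e^(−rt)) = 161000/(1 + 28.487×e^(−0.185×6.5)).
e^(−1.202) = 0.30044; denominator = 1 + 28.487×0.30044 = 9.5587.
N = 161000/9.5587 = 16843.2.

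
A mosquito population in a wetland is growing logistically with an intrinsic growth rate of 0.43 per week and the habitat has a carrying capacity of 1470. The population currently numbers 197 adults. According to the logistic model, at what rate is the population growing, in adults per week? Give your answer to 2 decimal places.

dN/dt = rN(1 − N/K) = 0.43 × 197 × (1 − 197/1470).
1 − 197/1470 = 0.86599; dN/dt = 0.43 × 197 × 0.86599 = 73.358.

73.36 adults per week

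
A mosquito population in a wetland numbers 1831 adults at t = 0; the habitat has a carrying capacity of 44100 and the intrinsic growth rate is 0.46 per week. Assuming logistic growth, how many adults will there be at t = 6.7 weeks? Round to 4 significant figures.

A = (K − N₀)/N₀ = (44100 − 1831)/1831 = 23.085.
N(t) = K/(1 + A·e^(−rt)) = 44100/(1 + 23.085×e^(−0.46×6.7)).
e^(−3.082) = 0.045867; denominator = 1 + 23.085×0.045867 = 2.0589.
N = 44100/2.0589 = 21419.6.

21420 adults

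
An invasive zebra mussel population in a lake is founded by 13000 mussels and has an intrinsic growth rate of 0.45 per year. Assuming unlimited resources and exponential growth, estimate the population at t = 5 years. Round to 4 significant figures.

123300 mussels

N(t) = N₀·e^(rt) = 13000 × e^(0.45×5) = 13000 × e^2.25.
e^2.25 ≈ 9.4877, so N ≈ 13000 × 9.4877 = 123341.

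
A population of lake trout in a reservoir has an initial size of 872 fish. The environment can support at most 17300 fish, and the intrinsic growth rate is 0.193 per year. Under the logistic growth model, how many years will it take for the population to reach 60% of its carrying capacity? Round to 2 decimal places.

17.31 years

A = (K − N₀)/N₀ = (17300 − 872)/872 = 18.839.
Solve 17300/(1 + 18.839·e^(−0.193t)) = 10380: 1 + 18.839·e^(−0.193t) = 1.6667, so e^(−0.193t) = 0.0353867.
−0.193·t = ln(0.0353867) = -3.3414, so t = 3.3414/0.193 = 17.313.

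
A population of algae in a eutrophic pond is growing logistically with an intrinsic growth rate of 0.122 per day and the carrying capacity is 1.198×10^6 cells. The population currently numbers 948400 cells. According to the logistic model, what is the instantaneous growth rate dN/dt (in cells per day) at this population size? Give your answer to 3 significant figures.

dN/dt = rN(1 − N/K) = 0.122 × 948400 × (1 − 948400/1.198×10^6).
1 − 948400/1.198×10^6 = 0.20835; dN/dt = 0.122 × 948400 × 0.20835 = 24107.

24100 cells per day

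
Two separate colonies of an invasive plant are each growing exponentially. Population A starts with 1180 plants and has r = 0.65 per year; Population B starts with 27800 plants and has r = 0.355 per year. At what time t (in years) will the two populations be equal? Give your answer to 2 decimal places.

10.71 years

Set 1180·e^(0.65t) = 27800·e^(0.355t).
e^((0.65 − 0.355)t) = 27800/1180 → e^(0.295·t) = 23.559.
0.295·t = ln(23.559) = 3.1595, so t = 3.1595/0.295 = 10.71.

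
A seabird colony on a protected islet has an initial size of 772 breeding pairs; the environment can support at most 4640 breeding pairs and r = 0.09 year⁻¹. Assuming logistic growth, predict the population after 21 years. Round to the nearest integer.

A = (K − N₀)/N₀ = (4640 − 772)/772 = 5.0104.
N(t) = K/(1 + A·e^(−rt)) = 4640/(1 + 5.0104×e^(−0.09×21)).
e^(−1.89) = 0.15107; denominator = 1 + 5.0104×0.15107 = 1.7569.
N = 4640/1.7569 = 2640.98.

2641 breeding pairs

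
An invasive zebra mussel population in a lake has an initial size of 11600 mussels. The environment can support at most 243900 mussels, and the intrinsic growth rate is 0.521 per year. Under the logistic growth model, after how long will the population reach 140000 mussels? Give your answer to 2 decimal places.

6.32 years

A = (K − N₀)/N₀ = (243900 − 11600)/11600 = 20.026.
Solve 243900/(1 + 20.026·e^(−0.521t)) = 140000: 1 + 20.026·e^(−0.521t) = 1.7421, so e^(−0.521t) = 0.0370592.
−0.521·t = ln(0.0370592) = -3.2952, so t = 3.2952/0.521 = 6.3248.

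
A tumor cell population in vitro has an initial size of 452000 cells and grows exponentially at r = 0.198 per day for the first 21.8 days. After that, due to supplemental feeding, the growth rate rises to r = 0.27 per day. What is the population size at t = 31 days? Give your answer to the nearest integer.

405989339 cells

Phase 1: N(21.8) = 452000·e^(0.198×21.8) = 452000·e^4.316 = 3.386313×10^7.
Phase 2 runs for 31 − 21.8 = 9.2 days at r = 0.27.
N(31) = 3.386313×10^7·e^(0.27×9.2) = 3.386313×10^7·e^2.484 = 4.059893×10^8.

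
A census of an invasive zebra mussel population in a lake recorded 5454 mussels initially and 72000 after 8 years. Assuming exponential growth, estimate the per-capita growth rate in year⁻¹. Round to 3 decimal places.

0.323 per year

From N(t) = N₀·e^(rt): e^(r·8) = 72000/5454 = 13.201.
r·8 = ln(13.201) = 2.5803, so r = 2.5803/8 = 0.32254.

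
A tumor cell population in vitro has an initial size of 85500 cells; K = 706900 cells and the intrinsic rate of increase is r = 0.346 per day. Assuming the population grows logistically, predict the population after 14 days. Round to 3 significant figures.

A = (K − N₀)/N₀ = (706900 − 85500)/85500 = 7.2678.
N(t) = K/(1 + A·e^(−rt)) = 706900/(1 + 7.2678×e^(−0.346×14)).
e^(−4.844) = 0.0078755; denominator = 1 + 7.2678×0.0078755 = 1.0572.
N = 706900/1.0572 = 668629.

669000 cells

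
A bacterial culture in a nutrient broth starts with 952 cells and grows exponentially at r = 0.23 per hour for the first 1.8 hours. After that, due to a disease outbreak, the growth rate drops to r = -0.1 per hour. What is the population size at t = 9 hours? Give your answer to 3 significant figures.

701 cells

Phase 1: N(1.8) = 952·e^(0.23×1.8) = 952·e^0.414 = 1440.24.
Phase 2 runs for 9 − 1.8 = 7.2 hours at r = -0.1.
N(9) = 1440.24·e^(-0.1×7.2) = 1440.24·e^-0.72 = 701.04.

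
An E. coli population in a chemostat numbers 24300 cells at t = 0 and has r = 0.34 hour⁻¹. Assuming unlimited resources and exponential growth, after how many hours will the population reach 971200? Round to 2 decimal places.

Set N₀·e^(rt) = 971200: e^(0.34·t) = 971200/24300 = 39.967.
0.34·t = ln(39.967) = 3.6881, so t = 3.6881/0.34 = 10.847.

10.85 hours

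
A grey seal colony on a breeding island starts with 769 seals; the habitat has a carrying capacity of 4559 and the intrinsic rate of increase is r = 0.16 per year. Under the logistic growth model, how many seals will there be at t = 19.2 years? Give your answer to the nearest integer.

A = (K − N₀)/N₀ = (4559 − 769)/769 = 4.9285.
N(t) = K/(1 + A·e^(−rt)) = 4559/(1 + 4.9285×e^(−0.16×19.2)).
e^(−3.072) = 0.046328; denominator = 1 + 4.9285×0.046328 = 1.2283.
N = 4559/1.2283 = 3711.55.

3712 seals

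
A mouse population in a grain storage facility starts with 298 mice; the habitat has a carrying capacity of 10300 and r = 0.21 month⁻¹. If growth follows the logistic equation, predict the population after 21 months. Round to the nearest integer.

7315 mice

A = (K − N₀)/N₀ = (10300 − 298)/298 = 33.564.
N(t) = K/(1 + A·e^(−rt)) = 10300/(1 + 33.564×e^(−0.21×21)).
e^(−4.41) = 0.012155; denominator = 1 + 33.564×0.012155 = 1.408.
N = 10300/1.408 = 7315.48.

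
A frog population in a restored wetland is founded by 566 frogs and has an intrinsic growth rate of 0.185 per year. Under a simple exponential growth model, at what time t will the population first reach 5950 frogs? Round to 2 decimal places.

12.72 years

Set N₀·e^(rt) = 5950: e^(0.185·t) = 5950/566 = 10.512.
0.185·t = ln(10.512) = 2.3526, so t = 2.3526/0.185 = 12.716.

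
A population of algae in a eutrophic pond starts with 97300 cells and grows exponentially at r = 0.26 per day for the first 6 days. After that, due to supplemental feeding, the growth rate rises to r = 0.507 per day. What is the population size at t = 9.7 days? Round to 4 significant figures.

3022000 cells

Phase 1: N(6) = 97300·e^(0.26×6) = 97300·e^1.56 = 463033.
Phase 2 runs for 9.7 − 6 = 3.7 days at r = 0.507.
N(9.7) = 463033·e^(0.507×3.7) = 463033·e^1.876 = 3.022075×10^6.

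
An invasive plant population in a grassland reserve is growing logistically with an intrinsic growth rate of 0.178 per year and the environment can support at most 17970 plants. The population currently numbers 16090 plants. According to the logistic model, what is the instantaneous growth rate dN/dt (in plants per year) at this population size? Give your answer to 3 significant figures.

dN/dt = rN(1 − N/K) = 0.178 × 16090 × (1 − 16090/17970).
1 − 16090/17970 = 0.10462; dN/dt = 0.178 × 16090 × 0.10462 = 299.63.

300 plants per year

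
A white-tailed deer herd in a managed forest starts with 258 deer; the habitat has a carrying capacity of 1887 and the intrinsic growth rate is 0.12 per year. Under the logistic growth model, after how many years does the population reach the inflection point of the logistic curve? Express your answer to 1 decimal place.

Logistic growth is fastest at N = K/2 = 943.5.
A = (K − N₀)/N₀ = 6.314. Set K/(1 + A·e^(−rt)) = K/2 → A·e^(−rt) = 1.
e^(−0.12t) = 1/6.314 = 0.158379, so t = ln(6.314)/0.12 = 1.8428/0.12 = 15.356.

15.4 years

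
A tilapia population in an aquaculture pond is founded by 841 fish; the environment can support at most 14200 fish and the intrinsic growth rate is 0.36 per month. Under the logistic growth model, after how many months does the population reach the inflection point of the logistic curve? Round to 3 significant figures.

7.68 months

Logistic growth is fastest at N = K/2 = 7100.
A = (K − N₀)/N₀ = 15.885. Set K/(1 + A·e^(−rt)) = K/2 → A·e^(−rt) = 1.
e^(−0.36t) = 1/15.885 = 0.0629538, so t = ln(15.885)/0.36 = 2.7654/0.36 = 7.6815.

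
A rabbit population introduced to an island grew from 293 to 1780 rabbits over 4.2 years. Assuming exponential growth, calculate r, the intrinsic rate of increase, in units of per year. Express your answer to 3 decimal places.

From N(t) = N₀·e^(rt): e^(r·4.2) = 1780/293 = 6.0751.
r·4.2 = ln(6.0751) = 1.8042, so r = 1.8042/4.2 = 0.42957.

0.430 per year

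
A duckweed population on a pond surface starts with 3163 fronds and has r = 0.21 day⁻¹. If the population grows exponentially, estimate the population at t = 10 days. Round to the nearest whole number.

25830 fronds

N(t) = N₀·e^(rt) = 3163 × e^(0.21×10) = 3163 × e^2.1.
e^2.1 ≈ 8.1662, so N ≈ 3163 × 8.1662 = 25829.6.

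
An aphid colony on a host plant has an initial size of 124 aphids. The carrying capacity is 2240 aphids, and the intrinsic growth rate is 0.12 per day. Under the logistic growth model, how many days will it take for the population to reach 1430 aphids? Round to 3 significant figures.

28.4 days

A = (K − N₀)/N₀ = (2240 − 124)/124 = 17.065.
Solve 2240/(1 + 17.065·e^(−0.12t)) = 1430: 1 + 17.065·e^(−0.12t) = 1.5664, so e^(−0.12t) = 0.0331936.
−0.12·t = ln(0.0331936) = -3.4054, so t = 3.4054/0.12 = 28.378.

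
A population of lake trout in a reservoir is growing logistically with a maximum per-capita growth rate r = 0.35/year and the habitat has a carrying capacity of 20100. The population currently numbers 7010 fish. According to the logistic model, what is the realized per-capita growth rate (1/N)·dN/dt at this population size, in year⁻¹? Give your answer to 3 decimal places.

(1/N)·dN/dt = r(1 − N/K) = 0.35 × (1 − 7010/20100).
= 0.35 × 0.65124 = 0.22794.

0.228 per year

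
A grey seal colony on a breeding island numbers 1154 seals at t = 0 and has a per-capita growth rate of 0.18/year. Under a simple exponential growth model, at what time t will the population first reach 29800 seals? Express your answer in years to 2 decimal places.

Set N₀·e^(rt) = 29800: e^(0.18·t) = 29800/1154 = 25.823.
0.18·t = ln(25.823) = 3.2513, so t = 3.2513/0.18 = 18.063.

18.06 years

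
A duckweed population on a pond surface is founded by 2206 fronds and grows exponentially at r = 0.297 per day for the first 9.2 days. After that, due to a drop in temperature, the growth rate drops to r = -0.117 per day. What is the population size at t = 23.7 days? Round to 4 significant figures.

Phase 1: N(9.2) = 2206·e^(0.297×9.2) = 2206·e^2.732 = 33905.6.
Phase 2 runs for 23.7 − 9.2 = 14.5 days at r = -0.117.
N(23.7) = 33905.6·e^(-0.117×14.5) = 33905.6·e^-1.697 = 6215.72.

6216 fronds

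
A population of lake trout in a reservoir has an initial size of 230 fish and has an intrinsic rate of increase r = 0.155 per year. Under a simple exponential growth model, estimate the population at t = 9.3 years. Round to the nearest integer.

N(t) = N₀·e^(rt) = 230 × e^(0.155×9.3) = 230 × e^1.442.
e^1.442 ≈ 4.227, so N ≈ 230 × 4.227 = 972.217.

972 fish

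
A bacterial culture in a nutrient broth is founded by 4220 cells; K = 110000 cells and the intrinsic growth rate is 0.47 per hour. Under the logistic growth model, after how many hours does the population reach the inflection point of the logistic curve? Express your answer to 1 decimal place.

Logistic growth is fastest at N = K/2 = 55000.
A = (K − N₀)/N₀ = 25.066. Set K/(1 + A·e^(−rt)) = K/2 → A·e^(−rt) = 1.
e^(−0.47t) = 1/25.066 = 0.0398941, so t = ln(25.066)/0.47 = 3.2215/0.47 = 6.8543.

6.9 hours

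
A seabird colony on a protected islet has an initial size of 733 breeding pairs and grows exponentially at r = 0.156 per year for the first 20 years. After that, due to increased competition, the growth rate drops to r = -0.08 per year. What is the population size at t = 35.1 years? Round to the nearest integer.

4960 breeding pairs

Phase 1: N(20) = 733·e^(0.156×20) = 733·e^3.12 = 16599.8.
Phase 2 runs for 35.1 − 20 = 15.1 years at r = -0.08.
N(35.1) = 16599.8·e^(-0.08×15.1) = 16599.8·e^-1.208 = 4959.92.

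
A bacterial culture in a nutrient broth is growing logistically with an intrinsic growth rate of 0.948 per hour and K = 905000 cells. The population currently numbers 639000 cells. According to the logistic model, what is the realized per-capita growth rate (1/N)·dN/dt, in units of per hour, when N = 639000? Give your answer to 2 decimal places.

(1/N)·dN/dt = r(1 − N/K) = 0.948 × (1 − 639000/905000).
= 0.948 × 0.29392 = 0.27864.

0.28 per hour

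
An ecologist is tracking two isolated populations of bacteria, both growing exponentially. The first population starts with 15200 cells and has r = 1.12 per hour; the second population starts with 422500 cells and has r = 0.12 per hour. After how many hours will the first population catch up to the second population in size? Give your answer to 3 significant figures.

Set 15200·e^(1.12t) = 422500·e^(0.12t).
e^((1.12 − 0.12)t) = 422500/15200 → e^(1·t) = 27.796.
1·t = ln(27.796) = 3.3249, so t = 3.3249/1 = 3.3249.

3.32 hours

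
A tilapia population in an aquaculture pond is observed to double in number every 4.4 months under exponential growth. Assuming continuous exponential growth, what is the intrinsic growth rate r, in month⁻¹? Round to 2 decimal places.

r = ln(2)/t_d = 0.6931/4.4 = 0.15753.

0.16 per month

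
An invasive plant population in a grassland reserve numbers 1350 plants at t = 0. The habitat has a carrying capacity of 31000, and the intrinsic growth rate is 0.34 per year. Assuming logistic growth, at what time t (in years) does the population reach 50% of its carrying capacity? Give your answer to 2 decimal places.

A = (K − N₀)/N₀ = (31000 − 1350)/1350 = 21.963.
Solve 31000/(1 + 21.963·e^(−0.34t)) = 15500: 1 + 21.963·e^(−0.34t) = 2, so e^(−0.34t) = 0.0455312.
−0.34·t = ln(0.0455312) = -3.0894, so t = 3.0894/0.34 = 9.0863.

9.09 years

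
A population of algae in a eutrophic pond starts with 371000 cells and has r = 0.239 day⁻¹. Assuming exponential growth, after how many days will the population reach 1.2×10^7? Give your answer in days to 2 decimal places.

14.55 days

Set N₀·e^(rt) = 1.2×10^7: e^(0.239·t) = 1.2×10^7/371000 = 32.345.
0.239·t = ln(32.345) = 3.4765, so t = 3.4765/0.239 = 14.546.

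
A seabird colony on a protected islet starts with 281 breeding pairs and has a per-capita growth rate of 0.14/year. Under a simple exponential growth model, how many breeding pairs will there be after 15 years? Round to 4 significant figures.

2295 breeding pairs

N(t) = N₀·e^(rt) = 281 × e^(0.14×15) = 281 × e^2.1.
e^2.1 ≈ 8.1662, so N ≈ 281 × 8.1662 = 2294.69.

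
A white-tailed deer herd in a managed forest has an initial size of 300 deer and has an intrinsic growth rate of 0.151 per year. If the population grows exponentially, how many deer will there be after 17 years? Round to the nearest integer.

N(t) = N₀·e^(rt) = 300 × e^(0.151×17) = 300 × e^2.567.
e^2.567 ≈ 13.027, so N ≈ 300 × 13.027 = 3908.01.

3908 deer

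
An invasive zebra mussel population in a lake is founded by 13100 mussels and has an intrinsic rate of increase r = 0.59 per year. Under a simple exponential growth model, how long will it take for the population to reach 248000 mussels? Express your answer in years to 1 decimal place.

5.0 years

Set N₀·e^(rt) = 248000: e^(0.59·t) = 248000/13100 = 18.931.
0.59·t = ln(18.931) = 2.9408, so t = 2.9408/0.59 = 4.9844.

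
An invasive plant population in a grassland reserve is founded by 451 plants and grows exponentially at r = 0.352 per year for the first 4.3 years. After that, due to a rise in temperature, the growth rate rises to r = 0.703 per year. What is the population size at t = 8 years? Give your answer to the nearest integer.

27616 plants

Phase 1: N(4.3) = 451·e^(0.352×4.3) = 451·e^1.514 = 2048.92.
Phase 2 runs for 8 − 4.3 = 3.7 years at r = 0.703.
N(8) = 2048.92·e^(0.703×3.7) = 2048.92·e^2.601 = 27616.5.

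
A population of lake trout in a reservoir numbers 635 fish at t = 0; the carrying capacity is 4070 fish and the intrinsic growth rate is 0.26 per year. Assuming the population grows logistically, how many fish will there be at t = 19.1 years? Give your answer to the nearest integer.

A = (K − N₀)/N₀ = (4070 − 635)/635 = 5.4094.
N(t) = K/(1 + A·e^(−rt)) = 4070/(1 + 5.4094×e^(−0.26×19.1)).
e^(−4.966) = 0.006971; denominator = 1 + 5.4094×0.006971 = 1.0377.
N = 4070/1.0377 = 3922.1.

3922 fish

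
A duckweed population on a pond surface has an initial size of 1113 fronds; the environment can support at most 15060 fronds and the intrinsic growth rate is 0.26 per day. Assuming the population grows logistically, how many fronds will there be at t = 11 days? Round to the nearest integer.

8768 fronds

A = (K − N₀)/N₀ = (15060 − 1113)/1113 = 12.531.
N(t) = K/(1 + A·e^(−rt)) = 15060/(1 + 12.531×e^(−0.26×11)).
e^(−2.86) = 0.057269; denominator = 1 + 12.531×0.057269 = 1.7176.
N = 15060/1.7176 = 8767.87.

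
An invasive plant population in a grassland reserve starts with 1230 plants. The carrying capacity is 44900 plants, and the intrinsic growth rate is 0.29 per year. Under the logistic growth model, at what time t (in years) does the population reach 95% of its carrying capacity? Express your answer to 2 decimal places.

22.46 years

A = (K − N₀)/N₀ = (44900 − 1230)/1230 = 35.504.
Solve 44900/(1 + 35.504·e^(−0.29t)) = 42655: 1 + 35.504·e^(−0.29t) = 1.0526, so e^(−0.29t) = 0.00148241.
−0.29·t = ln(0.00148241) = -6.5141, so t = 6.5141/0.29 = 22.462.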